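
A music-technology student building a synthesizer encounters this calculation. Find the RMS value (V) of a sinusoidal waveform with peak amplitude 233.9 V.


RMS voltage for a sinusoidal waveform:
V_rms = V_peak / sqrt(2)
      = 233.9 / 1.414214
      = 165.392 V

165.392 V


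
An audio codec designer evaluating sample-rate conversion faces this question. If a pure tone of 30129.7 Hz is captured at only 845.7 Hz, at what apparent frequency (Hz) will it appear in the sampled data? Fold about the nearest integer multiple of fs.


Compute the nearest integer multiple of fs to the signal:
n = round(30129.7 / 845.7) = 36
f_alias = |30129.7 - 36 * 845.7|
        = |30129.7 - 30445.2|
        = 315.5 Hz

315.5


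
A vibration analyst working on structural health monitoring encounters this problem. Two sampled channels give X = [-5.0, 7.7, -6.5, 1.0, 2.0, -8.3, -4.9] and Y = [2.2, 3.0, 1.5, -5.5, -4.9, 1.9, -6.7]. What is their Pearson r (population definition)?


Pearson correlation coefficient (population):
r = cov(X,Y) / (std(X) * std(Y))
Mean X = -2.0, Mean Y = -1.2143
Cov(X,Y) = -1.841429
Std(X) = 5.297439, Std(Y) = 3.937522
r = -0.0883

-0.0883


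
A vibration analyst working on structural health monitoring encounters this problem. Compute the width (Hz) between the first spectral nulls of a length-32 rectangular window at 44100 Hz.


Main lobe width for a rectangular window:
Width = 2 * fs / N
      = 2 * 44100 / 32
      = 88200 / 32
      = 2756.25 Hz

2756.25 Hz


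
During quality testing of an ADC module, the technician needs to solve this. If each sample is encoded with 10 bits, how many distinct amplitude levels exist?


Number of quantization levels = 2^N
= 2^10
= 1024

1024


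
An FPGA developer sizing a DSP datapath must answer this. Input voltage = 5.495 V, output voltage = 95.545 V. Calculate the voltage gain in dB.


Voltage gain in dB:
G = 20 * log10(Vout / Vin)
  = 20 * log10(95.545 / 5.495)
  = 20 * log10(17.387625)
  = 20 * 1.24024
  = 24.8 dB

24.8 dB


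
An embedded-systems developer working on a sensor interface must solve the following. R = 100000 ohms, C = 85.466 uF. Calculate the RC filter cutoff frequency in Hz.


Cutoff frequency of a first-order RC filter:
fc = 1 / (2 * pi * R * C)
C = 85.466 uF = 8.5466e-05 F
fc = 1 / (2 * pi * 100000 * 8.5466e-05)
   = 1 / 53.699871546341
   = 0.018622 Hz

0.018622 Hz


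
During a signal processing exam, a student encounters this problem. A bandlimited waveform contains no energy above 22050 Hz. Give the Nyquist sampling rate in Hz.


The Nyquist rate is twice the maximum frequency component.
fs_min = 2 * fmax
      = 2 * 22050
      = 44100 Hz

44100


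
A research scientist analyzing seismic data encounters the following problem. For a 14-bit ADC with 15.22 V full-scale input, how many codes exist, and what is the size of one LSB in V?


Step 1 — number of quantization levels:
L = 2^N = 2^14 = 16384

Step 2 — LSB step size:
delta = Vfs / L
      = 15.22 / 16384
      = 0.00092896 V

Levels = 16384; step size = 0.00092896 V


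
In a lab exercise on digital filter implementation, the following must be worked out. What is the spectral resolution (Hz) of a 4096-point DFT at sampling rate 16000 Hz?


DFT frequency resolution:
df = fs / N
   = 16000 / 4096
   = 3.9062 Hz

3.9062 Hz


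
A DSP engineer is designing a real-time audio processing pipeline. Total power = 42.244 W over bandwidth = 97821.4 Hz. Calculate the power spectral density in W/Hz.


Power spectral density:
PSD = P / BW
    = 42.244 / 97821.4
    = 0.00043185 W/Hz

0.00043185 W/Hz


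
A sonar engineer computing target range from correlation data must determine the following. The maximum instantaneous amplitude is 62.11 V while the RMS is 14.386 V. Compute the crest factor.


Crest factor is the ratio of peak to RMS:
CF = V_peak / V_rms
   = 62.11 / 14.386
   = 4.3174

4.3174


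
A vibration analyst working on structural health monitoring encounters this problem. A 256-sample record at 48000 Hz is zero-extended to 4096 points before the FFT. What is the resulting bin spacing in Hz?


Frequency resolution after zero-padding:
N_padded = 256 * 16 = 4096
df = fs / N_padded
   = 48000 / 4096
   = 11.7188 Hz

11.7188 Hz


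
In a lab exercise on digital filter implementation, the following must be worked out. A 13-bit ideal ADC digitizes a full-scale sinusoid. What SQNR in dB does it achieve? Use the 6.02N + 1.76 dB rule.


Theoretical SNR for a full-scale sinusoid:
SNR = 6.02 * N + 1.76
    = 6.02 * 13 + 1.76
    = 78.26 + 1.76
    = 80.02 dB

80.02 dB


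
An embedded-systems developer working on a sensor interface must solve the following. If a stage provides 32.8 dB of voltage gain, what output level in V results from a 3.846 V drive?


Output voltage from dB gain:
V_out = V_in * 10^(gain_dB / 20)
      = 3.846 * 10^(32.8 / 20)
      = 3.846 * 43.651583
      = 167.884 V

167.884 V


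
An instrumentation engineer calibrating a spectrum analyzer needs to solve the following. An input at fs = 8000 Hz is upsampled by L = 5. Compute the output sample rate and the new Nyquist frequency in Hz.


Step 1 — output sample rate after interpolation by L:
fs_out = L * fs_in = 5 * 8000 = 40000 Hz

Step 2 — Nyquist frequency of the output stream:
f_Nyq = fs_out / 2 = 40000 / 2 = 20000.0 Hz

fs_out = 40000 Hz; f_Nyquist = 20000.0 Hz


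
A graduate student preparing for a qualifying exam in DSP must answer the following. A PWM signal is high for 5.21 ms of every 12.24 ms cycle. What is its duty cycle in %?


Duty cycle as a percentage:
DC = (t_on / T) * 100
   = (5.21 / 12.24) * 100
   = 0.425654 * 100
   = 42.57 %

42.57 %


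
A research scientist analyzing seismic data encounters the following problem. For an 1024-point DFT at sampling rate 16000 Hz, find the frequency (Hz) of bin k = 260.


Frequency of DFT bin k:
f_k = k * fs / N
    = 260 * 16000 / 1024
    = 4160000 / 1024
    = 4062.5 Hz

4062.5 Hz


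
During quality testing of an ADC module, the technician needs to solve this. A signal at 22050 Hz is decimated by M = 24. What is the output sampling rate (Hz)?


Decimation reduces the sample rate:
fs_out = fs_in / M
       = 22050 / 24
       = 918.75 Hz

918.75 Hz


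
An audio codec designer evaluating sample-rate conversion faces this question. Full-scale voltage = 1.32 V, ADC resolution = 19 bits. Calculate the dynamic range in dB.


Dynamic range from full-scale to LSB:
V_min = V_max / 2^bits = 1.32 / 2^19
DR = 20 * log10(V_max / V_min)
   = 20 * log10(2^19)
   = 20 * 19 * log10(2)
   = 114.39 dB

114.39 dB


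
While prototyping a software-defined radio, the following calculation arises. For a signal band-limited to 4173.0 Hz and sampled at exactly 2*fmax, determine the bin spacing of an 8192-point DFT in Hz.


Step 1 — Nyquist sampling rate:
fs = 2 * fmax = 2 * 4173.0 = 8346.0 Hz

Step 2 — DFT bin spacing:
df = fs / N = 8346.0 / 8192 = 1.0188 Hz

1.0188 Hz


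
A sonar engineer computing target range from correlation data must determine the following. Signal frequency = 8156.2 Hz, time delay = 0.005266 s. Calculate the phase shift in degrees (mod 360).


Phase shift from frequency and time delay:
phi = 360 * f * t_delay
    = 360 * 8156.2 * 0.005266
    = 15462.2 degrees
    mod 360 = 342.2 degrees

342.2 degrees


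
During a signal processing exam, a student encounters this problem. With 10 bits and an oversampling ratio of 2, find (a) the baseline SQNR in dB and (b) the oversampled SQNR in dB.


Step 1 — baseline SQNR at Nyquist:
SQNR_base = 6.02*N + 1.76
          = 6.02*10 + 1.76
          = 61.96 dB

Step 2 — oversampling processing gain:
G = 10*log10(OSR) = 10*log10(2) = 3.01 dB

Step 3 — total:
SQNR_total = 61.96 + 3.01 = 64.97 dB

Base SQNR = 61.96 dB; oversampled SQNR = 64.97 dB


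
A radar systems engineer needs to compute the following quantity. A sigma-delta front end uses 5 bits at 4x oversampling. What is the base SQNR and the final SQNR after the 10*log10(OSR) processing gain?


Step 1 — baseline SQNR at Nyquist:
SQNR_base = 6.02*N + 1.76
          = 6.02*5 + 1.76
          = 31.86 dB

Step 2 — oversampling processing gain:
G = 10*log10(OSR) = 10*log10(4) = 6.02 dB

Step 3 — total:
SQNR_total = 31.86 + 6.02 = 37.88 dB

Base SQNR = 31.86 dB; oversampled SQNR = 37.88 dB


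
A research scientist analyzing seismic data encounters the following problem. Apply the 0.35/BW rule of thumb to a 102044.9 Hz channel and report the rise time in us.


Rise time from bandwidth relationship:
tr = 0.35 / BW
   = 0.35 / 102044.9
   = 3.429862737e-06 s
   = 3.4299 us

3.4299 us


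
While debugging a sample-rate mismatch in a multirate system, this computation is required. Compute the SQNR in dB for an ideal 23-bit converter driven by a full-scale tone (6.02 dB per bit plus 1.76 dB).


Theoretical SNR for a full-scale sinusoid:
SNR = 6.02 * N + 1.76
    = 6.02 * 23 + 1.76
    = 138.46 + 1.76
    = 140.22 dB

140.22 dB


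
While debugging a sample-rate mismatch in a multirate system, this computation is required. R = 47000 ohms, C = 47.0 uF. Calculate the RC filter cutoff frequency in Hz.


Cutoff frequency of a first-order RC filter:
fc = 1 / (2 * pi * R * C)
C = 47.0 uF = 4.7e-05 F
fc = 1 / (2 * pi * 47000 * 4.7e-05)
   = 1 / 13.87955634356
   = 0.072048 Hz

0.072048 Hz


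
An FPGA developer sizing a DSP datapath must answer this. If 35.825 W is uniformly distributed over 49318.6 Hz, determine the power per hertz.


Power spectral density:
PSD = P / BW
    = 35.825 / 49318.6
    = 0.0007264 W/Hz

0.0007264 W/Hz


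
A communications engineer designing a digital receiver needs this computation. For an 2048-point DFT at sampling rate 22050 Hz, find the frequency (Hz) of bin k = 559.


Frequency of DFT bin k:
f_k = k * fs / N
    = 559 * 22050 / 2048
    = 12325950 / 2048
    = 6018.53 Hz

6018.53 Hz


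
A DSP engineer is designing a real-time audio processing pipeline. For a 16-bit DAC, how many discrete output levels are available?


Number of quantization levels = 2^N
= 2^16
= 65536

65536


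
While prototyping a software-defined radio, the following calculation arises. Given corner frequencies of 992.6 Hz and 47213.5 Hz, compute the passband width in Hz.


Bandwidth is the difference of -3dB frequencies:
BW = f_high - f_low
   = 47213.5 - 992.6
   = 46220.9 Hz

46220.9 Hz


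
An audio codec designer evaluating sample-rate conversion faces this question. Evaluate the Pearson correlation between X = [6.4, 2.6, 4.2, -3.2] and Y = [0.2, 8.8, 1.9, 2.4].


Pearson correlation coefficient (population):
r = cov(X,Y) / (std(X) * std(Y))
Mean X = 2.5, Mean Y = 3.325
Cov(X,Y) = -2.1975
Std(X) = 3.556684, Std(Y) = 3.264487
r = -0.1893

-0.1893


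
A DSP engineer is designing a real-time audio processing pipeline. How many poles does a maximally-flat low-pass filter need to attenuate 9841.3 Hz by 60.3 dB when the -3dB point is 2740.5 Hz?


Butterworth filter order formula:
n = log10(10^(A/10) - 1) / (2 * log10(f_stop/f_pass))
10^(60.3/10) - 1 = 1071518.3052
f_stop/f_pass = 9841.3 / 2740.5 = 3.5911
n = 5.4303 -> ceil = 6

6


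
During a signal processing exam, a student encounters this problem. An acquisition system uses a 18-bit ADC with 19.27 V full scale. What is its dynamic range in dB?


Dynamic range from full-scale to LSB:
V_min = V_max / 2^bits = 19.27 / 2^18
DR = 20 * log10(V_max / V_min)
   = 20 * log10(2^18)
   = 20 * 18 * log10(2)
   = 108.37 dB

108.37 dB


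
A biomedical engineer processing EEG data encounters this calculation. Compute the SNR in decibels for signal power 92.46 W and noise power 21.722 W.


SNR in decibels:
SNR = 10 * log10(Ps / Pn)
    = 10 * log10(92.46 / 21.722)
    = 10 * log10(4.2565)
    = 10 * 0.6291
    = 6.29 dB

6.29 dB


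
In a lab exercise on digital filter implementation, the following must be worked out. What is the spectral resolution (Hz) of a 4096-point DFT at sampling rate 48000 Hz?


DFT frequency resolution:
df = fs / N
   = 48000 / 4096
   = 11.7188 Hz

11.7188 Hz


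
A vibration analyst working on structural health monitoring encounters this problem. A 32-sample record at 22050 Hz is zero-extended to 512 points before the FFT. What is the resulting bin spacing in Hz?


Frequency resolution after zero-padding:
N_padded = 32 * 16 = 512
df = fs / N_padded
   = 22050 / 512
   = 43.0664 Hz

43.0664 Hz


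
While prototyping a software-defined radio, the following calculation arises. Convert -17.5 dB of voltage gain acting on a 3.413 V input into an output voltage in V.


Output voltage from dB gain:
V_out = V_in * 10^(gain_dB / 20)
      = 3.413 * 10^(-17.5 / 20)
      = 3.413 * 0.133352
      = 0.4551 V

0.4551 V


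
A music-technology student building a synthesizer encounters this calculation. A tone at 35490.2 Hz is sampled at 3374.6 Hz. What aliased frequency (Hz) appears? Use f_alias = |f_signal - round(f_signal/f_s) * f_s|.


Compute the nearest integer multiple of fs to the signal:
n = round(35490.2 / 3374.6) = 11
f_alias = |35490.2 - 11 * 3374.6|
        = |35490.2 - 37120.6|
        = 1630.4 Hz

1630.4


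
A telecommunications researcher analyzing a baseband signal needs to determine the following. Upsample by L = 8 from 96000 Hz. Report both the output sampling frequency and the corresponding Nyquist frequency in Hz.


Step 1 — output sample rate after interpolation by L:
fs_out = L * fs_in = 8 * 96000 = 768000 Hz

Step 2 — Nyquist frequency of the output stream:
f_Nyq = fs_out / 2 = 768000 / 2 = 384000.0 Hz

fs_out = 768000 Hz; f_Nyquist = 384000.0 Hz


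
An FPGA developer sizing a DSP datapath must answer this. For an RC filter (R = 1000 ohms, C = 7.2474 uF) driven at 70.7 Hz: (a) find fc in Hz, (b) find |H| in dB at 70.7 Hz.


Step 1 — cutoff frequency:
fc = 1 / (2*pi*R*C)
C = 7.2474 uF = 7.2474e-06 F
fc = 1 / (2*pi*1000*7.2474e-06)
   = 21.9603 Hz

Step 2 — magnitude at f = 70.7 Hz:
|H(f)| = 1 / sqrt(1 + (f/fc)^2)
f/fc = 70.7 / 21.9603 = 3.219446
|H| = 1 / sqrt(1 + 10.364833) = 0.2966323
|H|_dB = 20*log10(0.2966323) = -10.56 dB

fc = 21.9603 Hz; |H(70.7 Hz)| = -10.56 dB


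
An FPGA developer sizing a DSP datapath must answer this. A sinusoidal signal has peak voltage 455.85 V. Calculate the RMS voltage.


RMS voltage for a sinusoidal waveform:
V_rms = V_peak / sqrt(2)
      = 455.85 / 1.414214
      = 322.335 V

322.335 V


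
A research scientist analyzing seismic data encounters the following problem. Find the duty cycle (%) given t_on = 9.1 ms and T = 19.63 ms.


Duty cycle as a percentage:
DC = (t_on / T) * 100
   = (9.1 / 19.63) * 100
   = 0.463576 * 100
   = 46.36 %

46.36 %


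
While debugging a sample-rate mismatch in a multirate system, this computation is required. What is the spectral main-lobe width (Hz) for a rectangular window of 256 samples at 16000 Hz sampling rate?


Main lobe width for a rectangular window:
Width = 2 * fs / N
      = 2 * 16000 / 256
      = 32000 / 256
      = 125.0 Hz

125.0 Hz


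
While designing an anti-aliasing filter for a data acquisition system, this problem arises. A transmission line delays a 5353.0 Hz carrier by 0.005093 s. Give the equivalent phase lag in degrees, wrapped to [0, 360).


Phase shift from frequency and time delay:
phi = 360 * f * t_delay
    = 360 * 5353.0 * 0.005093
    = 9814.62 degrees
    mod 360 = 94.62 degrees

94.62 degrees


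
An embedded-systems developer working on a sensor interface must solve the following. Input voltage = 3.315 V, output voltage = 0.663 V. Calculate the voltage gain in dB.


Voltage gain in dB:
G = 20 * log10(Vout / Vin)
  = 20 * log10(0.663 / 3.315)
  = 20 * log10(0.2)
  = 20 * -0.69897
  = -13.98 dB

-13.98 dB


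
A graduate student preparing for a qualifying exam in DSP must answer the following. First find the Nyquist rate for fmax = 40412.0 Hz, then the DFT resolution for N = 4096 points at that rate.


Step 1 — Nyquist sampling rate:
fs = 2 * fmax = 2 * 40412.0 = 80824.0 Hz

Step 2 — DFT bin spacing:
df = fs / N = 80824.0 / 4096 = 19.7324 Hz

19.7324 Hz


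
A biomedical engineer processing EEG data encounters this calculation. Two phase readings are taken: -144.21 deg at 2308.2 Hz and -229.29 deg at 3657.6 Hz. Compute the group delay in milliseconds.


Group delay from phase difference:
tau = -d(phi)/d(omega)
d(phi) = -85.08 deg = -1.484926 rad
d(omega) = 2*pi*(3657.6 - 2308.2) = 8478.5303 rad/s
tau = -(-1.484926) / 8478.5303
    = 0.1751 ms

0.1751 ms


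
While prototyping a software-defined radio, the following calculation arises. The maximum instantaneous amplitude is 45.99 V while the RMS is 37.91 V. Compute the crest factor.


Crest factor is the ratio of peak to RMS:
CF = V_peak / V_rms
   = 45.99 / 37.91
   = 1.2131

1.2131


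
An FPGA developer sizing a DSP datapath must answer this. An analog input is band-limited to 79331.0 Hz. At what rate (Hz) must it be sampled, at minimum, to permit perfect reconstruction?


The Nyquist rate is twice the maximum frequency component.
fs_min = 2 * fmax
      = 2 * 79331.0
      = 158662.0 Hz

158662.0


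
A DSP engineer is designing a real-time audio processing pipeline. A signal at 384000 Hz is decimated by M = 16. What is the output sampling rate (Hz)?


Decimation reduces the sample rate:
fs_out = fs_in / M
       = 384000 / 16
       = 24000.0 Hz

24000.0 Hz


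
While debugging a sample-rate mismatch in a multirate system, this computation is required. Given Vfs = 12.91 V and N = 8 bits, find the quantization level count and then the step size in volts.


Step 1 — number of quantization levels:
L = 2^N = 2^8 = 256

Step 2 — LSB step size:
delta = Vfs / L
      = 12.91 / 256
      = 0.05042969 V

Levels = 256; step size = 0.05042969 V


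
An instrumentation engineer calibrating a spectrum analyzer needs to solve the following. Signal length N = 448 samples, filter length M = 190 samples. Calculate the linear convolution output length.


Linear convolution output length:
L = N + M - 1
  = 448 + 190 - 1
  = 637 samples

637


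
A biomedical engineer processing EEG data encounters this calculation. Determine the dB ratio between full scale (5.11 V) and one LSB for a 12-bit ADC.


Dynamic range from full-scale to LSB:
V_min = V_max / 2^bits = 5.11 / 2^12
DR = 20 * log10(V_max / V_min)
   = 20 * log10(2^12)
   = 20 * 12 * log10(2)
   = 72.25 dB

72.25 dB


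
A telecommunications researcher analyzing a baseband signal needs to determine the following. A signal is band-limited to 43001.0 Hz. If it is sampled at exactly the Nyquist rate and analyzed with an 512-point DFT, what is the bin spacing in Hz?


Step 1 — Nyquist sampling rate:
fs = 2 * fmax = 2 * 43001.0 = 86002.0 Hz

Step 2 — DFT bin spacing:
df = fs / N = 86002.0 / 512 = 167.9727 Hz

167.9727 Hz


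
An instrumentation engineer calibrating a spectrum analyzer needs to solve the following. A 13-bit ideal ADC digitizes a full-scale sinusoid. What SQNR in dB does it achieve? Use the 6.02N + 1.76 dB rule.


Theoretical SNR for a full-scale sinusoid:
SNR = 6.02 * N + 1.76
    = 6.02 * 13 + 1.76
    = 78.26 + 1.76
    = 80.02 dB

80.02 dB


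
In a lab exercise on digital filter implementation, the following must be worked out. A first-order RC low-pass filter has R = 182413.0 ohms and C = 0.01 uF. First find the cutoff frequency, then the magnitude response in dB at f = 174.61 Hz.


Step 1 — cutoff frequency:
fc = 1 / (2*pi*R*C)
C = 0.01 uF = 1e-08 F
fc = 1 / (2*pi*182413.0*1e-08)
   = 87.2498 Hz

Step 2 — magnitude at f = 174.61 Hz:
|H(f)| = 1 / sqrt(1 + (f/fc)^2)
f/fc = 174.61 / 87.2498 = 2.001265
|H| = 1 / sqrt(1 + 4.005062) = 0.4469874
|H|_dB = 20*log10(0.4469874) = -6.99 dB

fc = 87.2498 Hz; |H(174.61 Hz)| = -6.99 dB


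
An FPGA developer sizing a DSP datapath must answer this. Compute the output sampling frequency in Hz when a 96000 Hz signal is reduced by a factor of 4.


Decimation reduces the sample rate:
fs_out = fs_in / M
       = 96000 / 4
       = 24000.0 Hz

24000.0 Hz


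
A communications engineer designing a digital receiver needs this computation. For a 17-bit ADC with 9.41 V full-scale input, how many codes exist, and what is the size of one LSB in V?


Step 1 — number of quantization levels:
L = 2^N = 2^17 = 131072

Step 2 — LSB step size:
delta = Vfs / L
      = 9.41 / 131072
      = 7.179e-05 V

Levels = 131072; step size = 7.179e-05 V


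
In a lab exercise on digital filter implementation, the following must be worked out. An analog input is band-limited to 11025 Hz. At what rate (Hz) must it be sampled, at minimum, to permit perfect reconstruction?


The Nyquist rate is twice the maximum frequency component.
fs_min = 2 * fmax
      = 2 * 11025
      = 22050 Hz

22050


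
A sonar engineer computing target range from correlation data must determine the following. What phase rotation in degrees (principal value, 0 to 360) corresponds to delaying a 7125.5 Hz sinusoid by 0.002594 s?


Phase shift from frequency and time delay:
phi = 360 * f * t_delay
    = 360 * 7125.5 * 0.002594
    = 6654.08 degrees
    mod 360 = 174.08 degrees

174.08 degrees


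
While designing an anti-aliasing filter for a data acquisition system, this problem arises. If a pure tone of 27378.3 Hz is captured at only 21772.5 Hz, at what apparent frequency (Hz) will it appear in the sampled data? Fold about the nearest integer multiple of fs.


Compute the nearest integer multiple of fs to the signal:
n = round(27378.3 / 21772.5) = 1
f_alias = |27378.3 - 1 * 21772.5|
        = |27378.3 - 21772.5|
        = 5605.8 Hz

5605.8


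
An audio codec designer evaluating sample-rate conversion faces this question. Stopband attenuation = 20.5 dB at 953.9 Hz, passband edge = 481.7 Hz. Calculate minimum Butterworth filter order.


Butterworth filter order formula:
n = log10(10^(A/10) - 1) / (2 * log10(f_stop/f_pass))
10^(20.5/10) - 1 = 111.2018
f_stop/f_pass = 953.9 / 481.7 = 1.9803
n = 3.4478 -> ceil = 4

4


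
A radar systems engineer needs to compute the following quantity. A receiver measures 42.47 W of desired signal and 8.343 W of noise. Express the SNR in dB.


SNR in decibels:
SNR = 10 * log10(Ps / Pn)
    = 10 * log10(42.47 / 8.343)
    = 10 * log10(5.0905)
    = 10 * 0.7068
    = 7.07 dB

7.07 dB


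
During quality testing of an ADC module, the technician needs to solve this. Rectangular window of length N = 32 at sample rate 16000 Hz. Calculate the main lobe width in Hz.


Main lobe width for a rectangular window:
Width = 2 * fs / N
      = 2 * 16000 / 32
      = 32000 / 32
      = 1000.0 Hz

1000.0 Hz


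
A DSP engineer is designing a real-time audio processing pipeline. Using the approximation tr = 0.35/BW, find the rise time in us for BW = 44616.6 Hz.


Rise time from bandwidth relationship:
tr = 0.35 / BW
   = 0.35 / 44616.6
   = 7.844613888e-06 s
   = 7.8446 us

7.8446 us


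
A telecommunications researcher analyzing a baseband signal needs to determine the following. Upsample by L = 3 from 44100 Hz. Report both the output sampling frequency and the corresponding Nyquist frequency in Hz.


Step 1 — output sample rate after interpolation by L:
fs_out = L * fs_in = 3 * 44100 = 132300 Hz

Step 2 — Nyquist frequency of the output stream:
f_Nyq = fs_out / 2 = 132300 / 2 = 66150.0 Hz

fs_out = 132300 Hz; f_Nyquist = 66150.0 Hz


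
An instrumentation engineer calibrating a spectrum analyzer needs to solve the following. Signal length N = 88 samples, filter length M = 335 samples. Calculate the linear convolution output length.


Linear convolution output length:
L = N + M - 1
  = 88 + 335 - 1
  = 422 samples

422


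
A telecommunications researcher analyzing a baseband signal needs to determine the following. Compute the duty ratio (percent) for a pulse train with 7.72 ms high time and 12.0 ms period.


Duty cycle as a percentage:
DC = (t_on / T) * 100
   = (7.72 / 12.0) * 100
   = 0.643333 * 100
   = 64.33 %

64.33 %


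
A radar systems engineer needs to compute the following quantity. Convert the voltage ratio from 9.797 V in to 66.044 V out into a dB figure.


Voltage gain in dB:
G = 20 * log10(Vout / Vin)
  = 20 * log10(66.044 / 9.797)
  = 20 * log10(6.741247)
  = 20 * 0.82874
  = 16.57 dB

16.57 dB


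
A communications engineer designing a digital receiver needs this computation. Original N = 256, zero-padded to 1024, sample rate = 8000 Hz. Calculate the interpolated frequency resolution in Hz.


Frequency resolution after zero-padding:
N_padded = 256 * 4 = 1024
df = fs / N_padded
   = 8000 / 1024
   = 7.8125 Hz

7.8125 Hz


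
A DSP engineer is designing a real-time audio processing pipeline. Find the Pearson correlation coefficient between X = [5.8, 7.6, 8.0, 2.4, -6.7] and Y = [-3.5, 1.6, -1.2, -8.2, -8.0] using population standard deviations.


Pearson correlation coefficient (population):
r = cov(X,Y) / (std(X) * std(Y))
Mean X = 3.42, Mean Y = -3.86
Cov(X,Y) = 16.4372
Std(X) = 5.432642, Std(Y) = 3.820785
r = 0.7919

0.7919


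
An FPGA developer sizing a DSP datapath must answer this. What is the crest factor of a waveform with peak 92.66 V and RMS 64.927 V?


Crest factor is the ratio of peak to RMS:
CF = V_peak / V_rms
   = 92.66 / 64.927
   = 1.4271

1.4271


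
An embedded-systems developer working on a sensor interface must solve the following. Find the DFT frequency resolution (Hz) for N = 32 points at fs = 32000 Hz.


DFT frequency resolution:
df = fs / N
   = 32000 / 32
   = 1000.0 Hz

1000.0 Hz


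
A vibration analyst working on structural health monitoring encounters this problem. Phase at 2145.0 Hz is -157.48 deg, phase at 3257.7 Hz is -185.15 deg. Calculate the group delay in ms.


Group delay from phase difference:
tau = -d(phi)/d(omega)
d(phi) = -27.67 deg = -0.482933 rad
d(omega) = 2*pi*(3257.7 - 2145.0) = 6991.3003 rad/s
tau = -(-0.482933) / 6991.3003
    = 0.0691 ms

0.0691 ms


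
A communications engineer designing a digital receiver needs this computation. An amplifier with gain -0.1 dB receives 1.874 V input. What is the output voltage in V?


Output voltage from dB gain:
V_out = V_in * 10^(gain_dB / 20)
      = 1.874 * 10^(-0.1 / 20)
      = 1.874 * 0.988553
      = 1.8525 V

1.8525 V


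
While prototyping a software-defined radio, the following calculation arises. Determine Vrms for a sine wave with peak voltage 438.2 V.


RMS voltage for a sinusoidal waveform:
V_rms = V_peak / sqrt(2)
      = 438.2 / 1.414214
      = 309.854 V

309.854 V


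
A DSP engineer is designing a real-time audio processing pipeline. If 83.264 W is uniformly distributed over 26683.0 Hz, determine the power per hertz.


Power spectral density:
PSD = P / BW
    = 83.264 / 26683.0
    = 0.00312049 W/Hz

0.00312049 W/Hz


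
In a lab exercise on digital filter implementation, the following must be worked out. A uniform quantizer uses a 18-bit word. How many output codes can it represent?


Number of quantization levels = 2^N
= 2^18
= 262144

262144


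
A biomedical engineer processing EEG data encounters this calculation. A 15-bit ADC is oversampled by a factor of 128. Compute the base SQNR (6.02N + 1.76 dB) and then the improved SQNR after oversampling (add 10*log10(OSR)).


Step 1 — baseline SQNR at Nyquist:
SQNR_base = 6.02*N + 1.76
          = 6.02*15 + 1.76
          = 92.06 dB

Step 2 — oversampling processing gain:
G = 10*log10(OSR) = 10*log10(128) = 21.07 dB

Step 3 — total:
SQNR_total = 92.06 + 21.07 = 113.13 dB

Base SQNR = 92.06 dB; oversampled SQNR = 113.13 dB


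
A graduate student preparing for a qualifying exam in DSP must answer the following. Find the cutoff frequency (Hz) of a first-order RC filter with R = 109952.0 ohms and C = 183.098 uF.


Cutoff frequency of a first-order RC filter:
fc = 1 / (2 * pi * R * C)
C = 183.098 uF = 0.000183098 F
fc = 1 / (2 * pi * 109952.0 * 0.000183098)
   = 1 / 126.49303191529
   = 0.007906 Hz

0.007906 Hz


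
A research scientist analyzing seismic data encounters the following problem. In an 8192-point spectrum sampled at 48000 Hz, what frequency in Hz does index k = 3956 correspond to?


Frequency of DFT bin k:
f_k = k * fs / N
    = 3956 * 48000 / 8192
    = 189888000 / 8192
    = 23179.688 Hz

23179.688 Hz


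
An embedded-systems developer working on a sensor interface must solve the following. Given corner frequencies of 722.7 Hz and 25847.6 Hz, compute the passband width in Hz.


Bandwidth is the difference of -3dB frequencies:
BW = f_high - f_low
   = 25847.6 - 722.7
   = 25124.9 Hz

25124.9 Hz


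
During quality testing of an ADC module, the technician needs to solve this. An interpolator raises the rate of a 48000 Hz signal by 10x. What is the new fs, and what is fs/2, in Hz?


Step 1 — output sample rate after interpolation by L:
fs_out = L * fs_in = 10 * 48000 = 480000 Hz

Step 2 — Nyquist frequency of the output stream:
f_Nyq = fs_out / 2 = 480000 / 2 = 240000.0 Hz

fs_out = 480000 Hz; f_Nyquist = 240000.0 Hz


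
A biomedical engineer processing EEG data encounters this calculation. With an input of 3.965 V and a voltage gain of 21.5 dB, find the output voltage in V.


Output voltage from dB gain:
V_out = V_in * 10^(gain_dB / 20)
      = 3.965 * 10^(21.5 / 20)
      = 3.965 * 11.885022
      = 47.1241 V

47.1241 V


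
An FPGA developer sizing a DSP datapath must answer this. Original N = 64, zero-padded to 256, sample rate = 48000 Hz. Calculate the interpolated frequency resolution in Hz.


Frequency resolution after zero-padding:
N_padded = 64 * 4 = 256
df = fs / N_padded
   = 48000 / 256
   = 187.5 Hz

187.5 Hz


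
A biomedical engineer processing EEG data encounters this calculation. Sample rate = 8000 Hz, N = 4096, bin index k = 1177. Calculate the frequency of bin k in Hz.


Frequency of DFT bin k:
f_k = k * fs / N
    = 1177 * 8000 / 4096
    = 9416000 / 4096
    = 2298.828 Hz

2298.828 Hz


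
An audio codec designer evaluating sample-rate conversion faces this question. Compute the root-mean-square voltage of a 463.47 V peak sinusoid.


RMS voltage for a sinusoidal waveform:
V_rms = V_peak / sqrt(2)
      = 463.47 / 1.414214
      = 327.723 V

327.723 V


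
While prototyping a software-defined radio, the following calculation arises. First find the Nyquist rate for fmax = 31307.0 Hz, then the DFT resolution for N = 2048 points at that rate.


Step 1 — Nyquist sampling rate:
fs = 2 * fmax = 2 * 31307.0 = 62614.0 Hz

Step 2 — DFT bin spacing:
df = fs / N = 62614.0 / 2048 = 30.5732 Hz

30.5732 Hz


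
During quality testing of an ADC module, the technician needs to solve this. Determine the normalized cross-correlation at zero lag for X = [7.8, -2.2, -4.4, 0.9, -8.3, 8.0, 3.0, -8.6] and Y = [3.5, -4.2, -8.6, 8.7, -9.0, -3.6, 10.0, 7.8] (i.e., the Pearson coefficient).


Pearson correlation coefficient (population):
r = cov(X,Y) / (std(X) * std(Y))
Mean X = -0.475, Mean Y = 0.575
Cov(X,Y) = 11.651875
Std(X) = 6.122653, Std(Y) = 7.345875
r = 0.2591

0.2591


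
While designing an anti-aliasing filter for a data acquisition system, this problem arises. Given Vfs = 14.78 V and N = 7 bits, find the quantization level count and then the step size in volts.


Step 1 — number of quantization levels:
L = 2^N = 2^7 = 128

Step 2 — LSB step size:
delta = Vfs / L
      = 14.78 / 128
      = 0.11546875 V

Levels = 128; step size = 0.11546875 V


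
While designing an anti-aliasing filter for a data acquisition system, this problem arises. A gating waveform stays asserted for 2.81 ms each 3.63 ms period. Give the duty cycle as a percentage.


Duty cycle as a percentage:
DC = (t_on / T) * 100
   = (2.81 / 3.63) * 100
   = 0.774105 * 100
   = 77.41 %

77.41 %


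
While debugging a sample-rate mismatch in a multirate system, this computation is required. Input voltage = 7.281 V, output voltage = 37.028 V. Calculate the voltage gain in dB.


Voltage gain in dB:
G = 20 * log10(Vout / Vin)
  = 20 * log10(37.028 / 7.281)
  = 20 * log10(5.085565)
  = 20 * 0.706339
  = 14.13 dB

14.13 dB


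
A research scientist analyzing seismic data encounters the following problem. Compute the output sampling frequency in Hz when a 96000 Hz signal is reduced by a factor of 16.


Decimation reduces the sample rate:
fs_out = fs_in / M
       = 96000 / 16
       = 6000.0 Hz

6000.0 Hz


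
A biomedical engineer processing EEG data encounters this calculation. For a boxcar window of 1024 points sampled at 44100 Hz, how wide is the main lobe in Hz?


Main lobe width for a rectangular window:
Width = 2 * fs / N
      = 2 * 44100 / 1024
      = 88200 / 1024
      = 86.133 Hz

86.133 Hz


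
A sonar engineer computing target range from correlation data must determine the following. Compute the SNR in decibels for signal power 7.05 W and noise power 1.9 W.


SNR in decibels:
SNR = 10 * log10(Ps / Pn)
    = 10 * log10(7.05 / 1.9)
    = 10 * log10(3.7105)
    = 10 * 0.5694
    = 5.69 dB

5.69 dB


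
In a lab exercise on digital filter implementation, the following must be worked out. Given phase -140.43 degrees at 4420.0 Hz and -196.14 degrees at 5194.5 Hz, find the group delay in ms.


Group delay from phase difference:
tau = -d(phi)/d(omega)
d(phi) = -55.71 deg = -0.972323 rad
d(omega) = 2*pi*(5194.5 - 4420.0) = 4866.327 rad/s
tau = -(-0.972323) / 4866.327
    = 0.1998 ms

0.1998 ms


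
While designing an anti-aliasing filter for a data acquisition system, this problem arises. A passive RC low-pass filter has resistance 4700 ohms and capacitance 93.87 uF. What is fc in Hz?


Cutoff frequency of a first-order RC filter:
fc = 1 / (2 * pi * R * C)
C = 93.87 uF = 9.387e-05 F
fc = 1 / (2 * pi * 4700 * 9.387e-05)
   = 1 / 2.7720722424893
   = 0.360741 Hz

0.360741 Hz


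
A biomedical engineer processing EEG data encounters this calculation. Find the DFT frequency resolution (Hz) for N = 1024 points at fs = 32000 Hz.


DFT frequency resolution:
df = fs / N
   = 32000 / 1024
   = 31.25 Hz

31.25 Hz


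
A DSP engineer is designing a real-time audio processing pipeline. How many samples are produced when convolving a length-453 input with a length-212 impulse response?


Linear convolution output length:
L = N + M - 1
  = 453 + 212 - 1
  = 664 samples

664


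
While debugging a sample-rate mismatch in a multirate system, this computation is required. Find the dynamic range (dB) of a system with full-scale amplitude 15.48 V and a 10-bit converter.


Dynamic range from full-scale to LSB:
V_min = V_max / 2^bits = 15.48 / 2^10
DR = 20 * log10(V_max / V_min)
   = 20 * log10(2^10)
   = 20 * 10 * log10(2)
   = 60.21 dB

60.21 dB


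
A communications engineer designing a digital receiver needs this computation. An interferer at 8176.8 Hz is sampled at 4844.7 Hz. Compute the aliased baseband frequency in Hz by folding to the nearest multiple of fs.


Compute the nearest integer multiple of fs to the signal:
n = round(8176.8 / 4844.7) = 2
f_alias = |8176.8 - 2 * 4844.7|
        = |8176.8 - 9689.4|
        = 1512.6 Hz

1512.6


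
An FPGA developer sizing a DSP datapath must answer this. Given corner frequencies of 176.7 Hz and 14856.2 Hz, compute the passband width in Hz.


Bandwidth is the difference of -3dB frequencies:
BW = f_high - f_low
   = 14856.2 - 176.7
   = 14679.5 Hz

14679.5 Hz


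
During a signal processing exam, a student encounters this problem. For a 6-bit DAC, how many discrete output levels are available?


Number of quantization levels = 2^N
= 2^6
= 64

64


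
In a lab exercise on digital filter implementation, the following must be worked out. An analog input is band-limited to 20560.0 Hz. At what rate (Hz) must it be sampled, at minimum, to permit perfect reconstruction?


The Nyquist rate is twice the maximum frequency component.
fs_min = 2 * fmax
      = 2 * 20560.0
      = 41120.0 Hz

41120.0


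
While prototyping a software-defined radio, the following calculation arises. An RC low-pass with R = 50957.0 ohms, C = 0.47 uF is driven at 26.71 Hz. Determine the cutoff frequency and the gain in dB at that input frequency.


Step 1 — cutoff frequency:
fc = 1 / (2*pi*R*C)
C = 0.47 uF = 4.7e-07 F
fc = 1 / (2*pi*50957.0*4.7e-07)
   = 6.64536 Hz

Step 2 — magnitude at f = 26.71 Hz:
|H(f)| = 1 / sqrt(1 + (f/fc)^2)
f/fc = 26.71 / 6.64536 = 4.019346
|H| = 1 / sqrt(1 + 16.155142) = 0.2414365
|H|_dB = 20*log10(0.2414365) = -12.34 dB

fc = 6.64536 Hz; |H(26.71 Hz)| = -12.34 dB


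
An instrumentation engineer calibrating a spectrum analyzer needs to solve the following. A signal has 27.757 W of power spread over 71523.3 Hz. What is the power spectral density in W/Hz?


Power spectral density:
PSD = P / BW
    = 27.757 / 71523.3
    = 0.00038808 W/Hz

0.00038808 W/Hz


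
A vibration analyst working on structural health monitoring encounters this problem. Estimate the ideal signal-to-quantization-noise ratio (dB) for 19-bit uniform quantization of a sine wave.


Theoretical SNR for a full-scale sinusoid:
SNR = 6.02 * N + 1.76
    = 6.02 * 19 + 1.76
    = 114.38 + 1.76
    = 116.14 dB

116.14 dB


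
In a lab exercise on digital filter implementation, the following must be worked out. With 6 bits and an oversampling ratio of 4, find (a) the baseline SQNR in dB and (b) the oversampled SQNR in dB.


Step 1 — baseline SQNR at Nyquist:
SQNR_base = 6.02*N + 1.76
          = 6.02*6 + 1.76
          = 37.88 dB

Step 2 — oversampling processing gain:
G = 10*log10(OSR) = 10*log10(4) = 6.02 dB

Step 3 — total:
SQNR_total = 37.88 + 6.02 = 43.9 dB

Base SQNR = 37.88 dB; oversampled SQNR = 43.9 dB


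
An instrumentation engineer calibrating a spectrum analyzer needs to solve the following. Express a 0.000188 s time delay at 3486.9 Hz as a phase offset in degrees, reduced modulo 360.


Phase shift from frequency and time delay:
phi = 360 * f * t_delay
    = 360 * 3486.9 * 0.000188
    = 235.99 degrees
    mod 360 = 235.99 degrees

235.99 degrees


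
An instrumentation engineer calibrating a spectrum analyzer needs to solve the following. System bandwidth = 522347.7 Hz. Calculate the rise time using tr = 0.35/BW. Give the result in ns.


Rise time from bandwidth relationship:
tr = 0.35 / BW
   = 0.35 / 522347.7
   = 6.700517682e-07 s
   = 670.0518 ns

670.0518 ns


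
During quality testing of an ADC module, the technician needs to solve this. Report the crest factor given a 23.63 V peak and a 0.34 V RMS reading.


Crest factor is the ratio of peak to RMS:
CF = V_peak / V_rms
   = 23.63 / 0.34
   = 69.5

69.5


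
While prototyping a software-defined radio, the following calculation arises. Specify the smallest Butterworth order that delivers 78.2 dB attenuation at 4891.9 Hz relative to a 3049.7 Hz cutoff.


Butterworth filter order formula:
n = log10(10^(A/10) - 1) / (2 * log10(f_stop/f_pass))
10^(78.2/10) - 1 = 66069343.8008
f_stop/f_pass = 4891.9 / 3049.7 = 1.6041
n = 19.0527 -> ceil = 20

20


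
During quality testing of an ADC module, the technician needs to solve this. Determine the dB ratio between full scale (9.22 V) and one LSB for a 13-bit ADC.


Dynamic range from full-scale to LSB:
V_min = V_max / 2^bits = 9.22 / 2^13
DR = 20 * log10(V_max / V_min)
   = 20 * log10(2^13)
   = 20 * 13 * log10(2)
   = 78.27 dB

78.27 dB


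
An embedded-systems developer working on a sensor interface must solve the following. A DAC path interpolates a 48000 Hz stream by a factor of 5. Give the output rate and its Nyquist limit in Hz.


Step 1 — output sample rate after interpolation by L:
fs_out = L * fs_in = 5 * 48000 = 240000 Hz

Step 2 — Nyquist frequency of the output stream:
f_Nyq = fs_out / 2 = 240000 / 2 = 120000.0 Hz

fs_out = 240000 Hz; f_Nyquist = 120000.0 Hz


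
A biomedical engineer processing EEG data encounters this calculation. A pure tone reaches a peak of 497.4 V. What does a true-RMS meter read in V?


RMS voltage for a sinusoidal waveform:
V_rms = V_peak / sqrt(2)
      = 497.4 / 1.414214
      = 351.715 V

351.715 V
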